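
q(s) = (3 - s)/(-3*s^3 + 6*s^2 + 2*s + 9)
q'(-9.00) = 0.00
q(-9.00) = 0.00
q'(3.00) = 0.08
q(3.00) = 0.00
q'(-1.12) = 0.22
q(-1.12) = 0.22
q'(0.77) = -0.16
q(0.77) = 0.18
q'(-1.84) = 0.10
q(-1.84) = 0.11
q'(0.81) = -0.15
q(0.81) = 0.17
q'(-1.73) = 0.12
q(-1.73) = 0.12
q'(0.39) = -0.22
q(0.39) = 0.25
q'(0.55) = -0.20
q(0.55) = 0.21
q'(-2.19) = 0.07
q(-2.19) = 0.08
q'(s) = (3 - s)*(9*s^2 - 12*s - 2)/(-3*s^3 + 6*s^2 + 2*s + 9)^2 - 1/(-3*s^3 + 6*s^2 + 2*s + 9)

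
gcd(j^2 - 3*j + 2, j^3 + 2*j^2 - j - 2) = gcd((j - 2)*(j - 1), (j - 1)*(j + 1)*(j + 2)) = j - 1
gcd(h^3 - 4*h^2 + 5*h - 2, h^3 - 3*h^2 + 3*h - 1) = h^2 - 2*h + 1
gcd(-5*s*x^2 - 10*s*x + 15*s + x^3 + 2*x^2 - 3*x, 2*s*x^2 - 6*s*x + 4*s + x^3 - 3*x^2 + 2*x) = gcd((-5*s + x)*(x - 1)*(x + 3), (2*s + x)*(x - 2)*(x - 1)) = x - 1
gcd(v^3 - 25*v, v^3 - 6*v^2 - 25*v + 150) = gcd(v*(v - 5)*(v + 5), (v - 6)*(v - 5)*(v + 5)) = v^2 - 25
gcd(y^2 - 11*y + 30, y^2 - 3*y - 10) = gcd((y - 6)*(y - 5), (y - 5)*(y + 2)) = y - 5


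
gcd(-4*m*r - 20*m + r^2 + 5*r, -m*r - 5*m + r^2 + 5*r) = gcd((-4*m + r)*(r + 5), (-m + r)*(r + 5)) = r + 5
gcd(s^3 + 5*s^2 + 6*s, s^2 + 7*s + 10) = s + 2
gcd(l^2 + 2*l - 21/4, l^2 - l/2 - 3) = 1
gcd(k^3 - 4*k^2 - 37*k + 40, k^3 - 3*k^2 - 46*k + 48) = k^2 - 9*k + 8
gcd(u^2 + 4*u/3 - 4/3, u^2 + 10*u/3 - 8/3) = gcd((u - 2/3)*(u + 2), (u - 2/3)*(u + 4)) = u - 2/3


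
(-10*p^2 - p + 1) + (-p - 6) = -10*p^2 - 2*p - 5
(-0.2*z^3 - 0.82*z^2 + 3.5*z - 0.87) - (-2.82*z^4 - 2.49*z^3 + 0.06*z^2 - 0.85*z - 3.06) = 2.82*z^4 + 2.29*z^3 - 0.88*z^2 + 4.35*z + 2.19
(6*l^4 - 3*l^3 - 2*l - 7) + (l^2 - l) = 6*l^4 - 3*l^3 + l^2 - 3*l - 7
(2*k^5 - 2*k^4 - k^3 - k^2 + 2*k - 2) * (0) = 0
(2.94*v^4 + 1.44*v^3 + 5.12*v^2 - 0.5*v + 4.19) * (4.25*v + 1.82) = 12.495*v^5 + 11.4708*v^4 + 24.3808*v^3 + 7.1934*v^2 + 16.8975*v + 7.6258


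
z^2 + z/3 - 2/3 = (z - 2/3)*(z + 1)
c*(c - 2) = c^2 - 2*c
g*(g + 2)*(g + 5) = g^3 + 7*g^2 + 10*g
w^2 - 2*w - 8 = (w - 4)*(w + 2)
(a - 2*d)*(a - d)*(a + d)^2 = a^4 - a^3*d - 3*a^2*d^2 + a*d^3 + 2*d^4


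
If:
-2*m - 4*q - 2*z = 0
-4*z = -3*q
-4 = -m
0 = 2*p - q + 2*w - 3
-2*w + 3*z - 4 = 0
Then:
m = 4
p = 97/22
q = -16/11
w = -40/11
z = -12/11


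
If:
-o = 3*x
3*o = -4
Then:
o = -4/3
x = 4/9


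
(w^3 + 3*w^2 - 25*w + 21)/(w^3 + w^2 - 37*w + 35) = (w - 3)/(w - 5)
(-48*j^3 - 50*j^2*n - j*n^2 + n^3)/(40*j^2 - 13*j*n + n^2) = (-6*j^2 - 7*j*n - n^2)/(5*j - n)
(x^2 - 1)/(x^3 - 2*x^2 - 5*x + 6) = (x + 1)/(x^2 - x - 6)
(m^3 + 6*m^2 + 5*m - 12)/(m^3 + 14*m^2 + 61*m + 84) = (m - 1)/(m + 7)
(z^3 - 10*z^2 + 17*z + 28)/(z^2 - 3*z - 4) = z - 7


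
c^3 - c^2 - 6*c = c*(c - 3)*(c + 2)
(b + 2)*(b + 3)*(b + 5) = b^3 + 10*b^2 + 31*b + 30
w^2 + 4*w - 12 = (w - 2)*(w + 6)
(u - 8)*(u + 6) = u^2 - 2*u - 48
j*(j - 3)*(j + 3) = j^3 - 9*j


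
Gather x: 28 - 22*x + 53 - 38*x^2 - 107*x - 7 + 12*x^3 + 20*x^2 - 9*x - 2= 12*x^3 - 18*x^2 - 138*x + 72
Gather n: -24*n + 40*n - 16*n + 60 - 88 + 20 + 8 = 0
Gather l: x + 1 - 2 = x - 1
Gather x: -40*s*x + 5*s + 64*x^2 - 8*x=5*s + 64*x^2 + x*(-40*s - 8)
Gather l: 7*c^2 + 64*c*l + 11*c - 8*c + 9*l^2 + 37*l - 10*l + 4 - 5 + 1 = 7*c^2 + 3*c + 9*l^2 + l*(64*c + 27)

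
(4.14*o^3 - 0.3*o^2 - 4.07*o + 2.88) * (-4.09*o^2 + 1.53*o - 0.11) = -16.9326*o^5 + 7.5612*o^4 + 15.7319*o^3 - 17.9733*o^2 + 4.8541*o - 0.3168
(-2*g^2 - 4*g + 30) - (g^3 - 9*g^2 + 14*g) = -g^3 + 7*g^2 - 18*g + 30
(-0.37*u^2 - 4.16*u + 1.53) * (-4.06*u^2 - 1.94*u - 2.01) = 1.5022*u^4 + 17.6074*u^3 + 2.6023*u^2 + 5.3934*u - 3.0753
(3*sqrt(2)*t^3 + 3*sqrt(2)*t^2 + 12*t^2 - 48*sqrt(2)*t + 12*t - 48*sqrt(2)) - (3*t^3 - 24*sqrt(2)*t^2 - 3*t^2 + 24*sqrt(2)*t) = -3*t^3 + 3*sqrt(2)*t^3 + 15*t^2 + 27*sqrt(2)*t^2 - 72*sqrt(2)*t + 12*t - 48*sqrt(2)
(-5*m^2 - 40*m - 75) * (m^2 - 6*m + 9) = -5*m^4 - 10*m^3 + 120*m^2 + 90*m - 675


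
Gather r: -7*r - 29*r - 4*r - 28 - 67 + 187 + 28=120 - 40*r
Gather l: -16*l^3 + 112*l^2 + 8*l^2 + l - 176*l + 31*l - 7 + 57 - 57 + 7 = -16*l^3 + 120*l^2 - 144*l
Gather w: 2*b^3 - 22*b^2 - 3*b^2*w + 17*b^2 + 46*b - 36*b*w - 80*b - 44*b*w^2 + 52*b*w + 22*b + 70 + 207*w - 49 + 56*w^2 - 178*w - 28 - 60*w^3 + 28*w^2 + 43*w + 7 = 2*b^3 - 5*b^2 - 12*b - 60*w^3 + w^2*(84 - 44*b) + w*(-3*b^2 + 16*b + 72)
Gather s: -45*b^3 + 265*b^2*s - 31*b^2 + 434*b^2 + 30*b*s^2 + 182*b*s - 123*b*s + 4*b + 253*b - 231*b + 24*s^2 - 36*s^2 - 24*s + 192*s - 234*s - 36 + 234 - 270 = -45*b^3 + 403*b^2 + 26*b + s^2*(30*b - 12) + s*(265*b^2 + 59*b - 66) - 72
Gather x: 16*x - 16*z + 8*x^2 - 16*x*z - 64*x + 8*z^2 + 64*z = 8*x^2 + x*(-16*z - 48) + 8*z^2 + 48*z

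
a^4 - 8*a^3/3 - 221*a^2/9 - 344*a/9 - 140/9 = (a - 7)*(a + 2/3)*(a + 5/3)*(a + 2)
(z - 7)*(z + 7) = z^2 - 49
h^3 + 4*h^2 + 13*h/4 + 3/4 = (h + 1/2)^2*(h + 3)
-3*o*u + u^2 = u*(-3*o + u)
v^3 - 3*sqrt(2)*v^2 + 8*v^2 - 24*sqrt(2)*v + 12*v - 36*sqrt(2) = (v + 2)*(v + 6)*(v - 3*sqrt(2))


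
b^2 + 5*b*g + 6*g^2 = (b + 2*g)*(b + 3*g)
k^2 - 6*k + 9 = (k - 3)^2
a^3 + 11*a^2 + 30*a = a*(a + 5)*(a + 6)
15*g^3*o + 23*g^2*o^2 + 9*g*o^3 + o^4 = o*(g + o)*(3*g + o)*(5*g + o)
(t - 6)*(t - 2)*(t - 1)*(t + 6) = t^4 - 3*t^3 - 34*t^2 + 108*t - 72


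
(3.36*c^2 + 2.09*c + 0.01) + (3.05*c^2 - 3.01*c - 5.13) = 6.41*c^2 - 0.92*c - 5.12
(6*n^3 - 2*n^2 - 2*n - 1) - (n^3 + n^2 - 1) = 5*n^3 - 3*n^2 - 2*n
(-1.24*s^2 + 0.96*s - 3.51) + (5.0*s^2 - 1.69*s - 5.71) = 3.76*s^2 - 0.73*s - 9.22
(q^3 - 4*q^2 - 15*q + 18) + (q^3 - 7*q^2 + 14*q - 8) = 2*q^3 - 11*q^2 - q + 10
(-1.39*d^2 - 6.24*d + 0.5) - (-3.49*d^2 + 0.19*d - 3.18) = 2.1*d^2 - 6.43*d + 3.68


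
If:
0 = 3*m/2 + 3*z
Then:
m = -2*z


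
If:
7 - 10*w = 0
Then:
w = 7/10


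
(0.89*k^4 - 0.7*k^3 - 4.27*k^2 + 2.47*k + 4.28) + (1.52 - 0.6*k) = 0.89*k^4 - 0.7*k^3 - 4.27*k^2 + 1.87*k + 5.8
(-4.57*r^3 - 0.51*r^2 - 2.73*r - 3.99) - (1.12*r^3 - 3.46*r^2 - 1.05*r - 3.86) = -5.69*r^3 + 2.95*r^2 - 1.68*r - 0.13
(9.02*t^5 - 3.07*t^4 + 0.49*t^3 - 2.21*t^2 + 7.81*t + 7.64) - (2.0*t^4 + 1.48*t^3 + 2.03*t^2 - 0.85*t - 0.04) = 9.02*t^5 - 5.07*t^4 - 0.99*t^3 - 4.24*t^2 + 8.66*t + 7.68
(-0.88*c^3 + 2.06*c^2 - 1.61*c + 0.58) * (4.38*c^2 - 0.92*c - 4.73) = -3.8544*c^5 + 9.8324*c^4 - 4.7846*c^3 - 5.7222*c^2 + 7.0817*c - 2.7434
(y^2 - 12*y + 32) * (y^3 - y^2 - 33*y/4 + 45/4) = y^5 - 13*y^4 + 143*y^3/4 + 313*y^2/4 - 399*y + 360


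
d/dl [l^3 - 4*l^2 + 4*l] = 3*l^2 - 8*l + 4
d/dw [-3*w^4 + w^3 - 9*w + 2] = -12*w^3 + 3*w^2 - 9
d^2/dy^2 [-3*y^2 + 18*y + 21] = -6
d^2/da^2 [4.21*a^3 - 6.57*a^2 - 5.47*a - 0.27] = 25.26*a - 13.14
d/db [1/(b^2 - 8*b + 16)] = 2*(4 - b)/(b^2 - 8*b + 16)^2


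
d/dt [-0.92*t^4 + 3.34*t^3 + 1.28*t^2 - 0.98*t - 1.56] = -3.68*t^3 + 10.02*t^2 + 2.56*t - 0.98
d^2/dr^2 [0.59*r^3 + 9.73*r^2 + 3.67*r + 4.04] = 3.54*r + 19.46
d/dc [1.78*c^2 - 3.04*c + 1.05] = 3.56*c - 3.04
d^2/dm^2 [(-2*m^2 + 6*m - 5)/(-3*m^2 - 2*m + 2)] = 2*(-66*m^3 + 171*m^2 - 18*m + 34)/(27*m^6 + 54*m^5 - 18*m^4 - 64*m^3 + 12*m^2 + 24*m - 8)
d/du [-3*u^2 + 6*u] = 6 - 6*u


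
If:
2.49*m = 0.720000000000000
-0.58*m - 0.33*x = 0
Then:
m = 0.29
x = -0.51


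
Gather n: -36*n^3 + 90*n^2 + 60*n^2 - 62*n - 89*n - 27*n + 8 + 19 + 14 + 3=-36*n^3 + 150*n^2 - 178*n + 44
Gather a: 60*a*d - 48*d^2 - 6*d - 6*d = 60*a*d - 48*d^2 - 12*d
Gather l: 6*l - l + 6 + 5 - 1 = 5*l + 10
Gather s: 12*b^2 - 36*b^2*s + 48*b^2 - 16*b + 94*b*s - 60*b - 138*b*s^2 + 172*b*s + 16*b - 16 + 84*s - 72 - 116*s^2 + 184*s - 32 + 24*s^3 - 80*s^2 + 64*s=60*b^2 - 60*b + 24*s^3 + s^2*(-138*b - 196) + s*(-36*b^2 + 266*b + 332) - 120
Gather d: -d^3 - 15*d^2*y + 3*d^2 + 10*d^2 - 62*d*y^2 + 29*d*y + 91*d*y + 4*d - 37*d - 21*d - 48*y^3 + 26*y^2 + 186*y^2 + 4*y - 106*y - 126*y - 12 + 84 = -d^3 + d^2*(13 - 15*y) + d*(-62*y^2 + 120*y - 54) - 48*y^3 + 212*y^2 - 228*y + 72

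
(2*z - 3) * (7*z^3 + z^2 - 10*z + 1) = 14*z^4 - 19*z^3 - 23*z^2 + 32*z - 3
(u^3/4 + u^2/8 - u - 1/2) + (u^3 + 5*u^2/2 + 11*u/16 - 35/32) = 5*u^3/4 + 21*u^2/8 - 5*u/16 - 51/32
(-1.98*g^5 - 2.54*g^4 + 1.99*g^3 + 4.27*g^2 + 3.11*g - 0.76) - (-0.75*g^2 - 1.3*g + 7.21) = -1.98*g^5 - 2.54*g^4 + 1.99*g^3 + 5.02*g^2 + 4.41*g - 7.97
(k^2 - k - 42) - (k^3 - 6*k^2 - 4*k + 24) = -k^3 + 7*k^2 + 3*k - 66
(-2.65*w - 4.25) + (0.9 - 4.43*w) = -7.08*w - 3.35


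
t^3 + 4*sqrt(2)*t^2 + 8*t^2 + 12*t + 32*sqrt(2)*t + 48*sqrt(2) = (t + 2)*(t + 6)*(t + 4*sqrt(2))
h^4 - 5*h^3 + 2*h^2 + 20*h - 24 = (h - 3)*(h - 2)^2*(h + 2)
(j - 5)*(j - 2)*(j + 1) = j^3 - 6*j^2 + 3*j + 10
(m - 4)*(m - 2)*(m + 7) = m^3 + m^2 - 34*m + 56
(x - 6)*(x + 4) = x^2 - 2*x - 24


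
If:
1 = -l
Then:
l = -1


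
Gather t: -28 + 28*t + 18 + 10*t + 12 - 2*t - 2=36*t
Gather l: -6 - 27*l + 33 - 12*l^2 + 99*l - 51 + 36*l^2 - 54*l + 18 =24*l^2 + 18*l - 6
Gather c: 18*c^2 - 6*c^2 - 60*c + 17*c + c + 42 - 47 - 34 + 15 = 12*c^2 - 42*c - 24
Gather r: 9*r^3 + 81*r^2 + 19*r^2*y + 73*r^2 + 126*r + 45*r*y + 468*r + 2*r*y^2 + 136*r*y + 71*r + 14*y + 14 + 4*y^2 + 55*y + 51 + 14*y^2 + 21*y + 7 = 9*r^3 + r^2*(19*y + 154) + r*(2*y^2 + 181*y + 665) + 18*y^2 + 90*y + 72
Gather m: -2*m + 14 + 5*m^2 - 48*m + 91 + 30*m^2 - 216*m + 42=35*m^2 - 266*m + 147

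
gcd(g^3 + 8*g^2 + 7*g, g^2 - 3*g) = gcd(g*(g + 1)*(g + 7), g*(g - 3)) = g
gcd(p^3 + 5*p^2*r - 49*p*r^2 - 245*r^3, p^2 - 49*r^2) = p^2 - 49*r^2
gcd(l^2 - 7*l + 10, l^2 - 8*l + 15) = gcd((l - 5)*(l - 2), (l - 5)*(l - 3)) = l - 5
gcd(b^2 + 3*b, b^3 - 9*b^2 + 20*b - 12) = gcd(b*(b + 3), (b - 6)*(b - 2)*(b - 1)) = 1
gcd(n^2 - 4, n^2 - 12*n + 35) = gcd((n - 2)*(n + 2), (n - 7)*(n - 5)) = 1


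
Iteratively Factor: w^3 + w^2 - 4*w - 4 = (w + 2)*(w^2 - w - 2) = (w + 1)*(w + 2)*(w - 2)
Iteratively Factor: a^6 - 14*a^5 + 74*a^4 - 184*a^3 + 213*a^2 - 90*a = (a - 3)*(a^5 - 11*a^4 + 41*a^3 - 61*a^2 + 30*a) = (a - 3)*(a - 2)*(a^4 - 9*a^3 + 23*a^2 - 15*a) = (a - 3)^2*(a - 2)*(a^3 - 6*a^2 + 5*a) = a*(a - 3)^2*(a - 2)*(a^2 - 6*a + 5) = a*(a - 5)*(a - 3)^2*(a - 2)*(a - 1)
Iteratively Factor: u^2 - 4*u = (u - 4)*(u)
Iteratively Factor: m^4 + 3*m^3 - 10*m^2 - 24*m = (m)*(m^3 + 3*m^2 - 10*m - 24) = m*(m - 3)*(m^2 + 6*m + 8) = m*(m - 3)*(m + 4)*(m + 2)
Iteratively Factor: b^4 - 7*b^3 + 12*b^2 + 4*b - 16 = (b - 2)*(b^3 - 5*b^2 + 2*b + 8) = (b - 4)*(b - 2)*(b^2 - b - 2) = (b - 4)*(b - 2)*(b + 1)*(b - 2)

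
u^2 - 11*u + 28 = (u - 7)*(u - 4)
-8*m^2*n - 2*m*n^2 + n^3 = n*(-4*m + n)*(2*m + n)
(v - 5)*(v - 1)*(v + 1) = v^3 - 5*v^2 - v + 5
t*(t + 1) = t^2 + t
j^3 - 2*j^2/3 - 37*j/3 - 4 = (j - 4)*(j + 1/3)*(j + 3)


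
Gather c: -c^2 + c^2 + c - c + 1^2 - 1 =0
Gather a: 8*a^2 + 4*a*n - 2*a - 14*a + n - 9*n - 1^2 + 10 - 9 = 8*a^2 + a*(4*n - 16) - 8*n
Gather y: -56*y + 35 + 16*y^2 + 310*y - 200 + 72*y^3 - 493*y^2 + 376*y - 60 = 72*y^3 - 477*y^2 + 630*y - 225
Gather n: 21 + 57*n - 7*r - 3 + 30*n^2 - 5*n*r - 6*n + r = 30*n^2 + n*(51 - 5*r) - 6*r + 18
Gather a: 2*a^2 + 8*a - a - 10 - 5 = 2*a^2 + 7*a - 15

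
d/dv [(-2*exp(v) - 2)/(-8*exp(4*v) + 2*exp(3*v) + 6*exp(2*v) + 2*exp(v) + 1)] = (-48*exp(4*v) - 56*exp(3*v) + 24*exp(2*v) + 24*exp(v) + 2)*exp(v)/(64*exp(8*v) - 32*exp(7*v) - 92*exp(6*v) - 8*exp(5*v) + 28*exp(4*v) + 28*exp(3*v) + 16*exp(2*v) + 4*exp(v) + 1)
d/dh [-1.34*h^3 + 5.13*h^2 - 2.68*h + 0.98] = -4.02*h^2 + 10.26*h - 2.68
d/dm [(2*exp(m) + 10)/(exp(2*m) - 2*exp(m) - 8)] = 2*(2*(1 - exp(m))*(exp(m) + 5) + exp(2*m) - 2*exp(m) - 8)*exp(m)/(-exp(2*m) + 2*exp(m) + 8)^2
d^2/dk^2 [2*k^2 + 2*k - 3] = 4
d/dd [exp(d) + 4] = exp(d)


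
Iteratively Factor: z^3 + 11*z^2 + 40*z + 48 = (z + 3)*(z^2 + 8*z + 16) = (z + 3)*(z + 4)*(z + 4)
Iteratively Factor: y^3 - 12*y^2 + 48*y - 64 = (y - 4)*(y^2 - 8*y + 16) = (y - 4)^2*(y - 4)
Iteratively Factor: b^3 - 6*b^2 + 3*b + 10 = (b - 2)*(b^2 - 4*b - 5) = (b - 5)*(b - 2)*(b + 1)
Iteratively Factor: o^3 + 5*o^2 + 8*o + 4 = (o + 1)*(o^2 + 4*o + 4) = (o + 1)*(o + 2)*(o + 2)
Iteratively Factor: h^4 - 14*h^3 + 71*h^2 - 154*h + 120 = (h - 3)*(h^3 - 11*h^2 + 38*h - 40) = (h - 4)*(h - 3)*(h^2 - 7*h + 10) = (h - 5)*(h - 4)*(h - 3)*(h - 2)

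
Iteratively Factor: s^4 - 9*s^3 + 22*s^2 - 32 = (s - 4)*(s^3 - 5*s^2 + 2*s + 8) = (s - 4)*(s - 2)*(s^2 - 3*s - 4) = (s - 4)*(s - 2)*(s + 1)*(s - 4)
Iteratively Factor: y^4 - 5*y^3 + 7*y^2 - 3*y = (y)*(y^3 - 5*y^2 + 7*y - 3) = y*(y - 3)*(y^2 - 2*y + 1) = y*(y - 3)*(y - 1)*(y - 1)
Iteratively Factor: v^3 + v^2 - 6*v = (v + 3)*(v^2 - 2*v) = (v - 2)*(v + 3)*(v)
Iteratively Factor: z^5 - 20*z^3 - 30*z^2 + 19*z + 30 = (z + 1)*(z^4 - z^3 - 19*z^2 - 11*z + 30) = (z - 1)*(z + 1)*(z^3 - 19*z - 30) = (z - 1)*(z + 1)*(z + 2)*(z^2 - 2*z - 15) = (z - 5)*(z - 1)*(z + 1)*(z + 2)*(z + 3)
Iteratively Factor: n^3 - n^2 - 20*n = (n - 5)*(n^2 + 4*n) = n*(n - 5)*(n + 4)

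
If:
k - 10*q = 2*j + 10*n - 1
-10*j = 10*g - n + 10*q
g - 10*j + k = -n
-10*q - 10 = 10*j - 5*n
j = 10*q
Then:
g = 137/102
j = -265/204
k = -2749/204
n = -175/204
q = -53/408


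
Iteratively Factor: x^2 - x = (x)*(x - 1)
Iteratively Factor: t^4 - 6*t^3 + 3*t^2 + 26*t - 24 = (t - 4)*(t^3 - 2*t^2 - 5*t + 6) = (t - 4)*(t - 3)*(t^2 + t - 2) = (t - 4)*(t - 3)*(t + 2)*(t - 1)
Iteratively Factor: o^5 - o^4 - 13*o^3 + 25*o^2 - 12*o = (o)*(o^4 - o^3 - 13*o^2 + 25*o - 12) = o*(o - 1)*(o^3 - 13*o + 12) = o*(o - 3)*(o - 1)*(o^2 + 3*o - 4) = o*(o - 3)*(o - 1)*(o + 4)*(o - 1)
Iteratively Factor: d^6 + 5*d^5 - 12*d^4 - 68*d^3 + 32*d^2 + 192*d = (d - 2)*(d^5 + 7*d^4 + 2*d^3 - 64*d^2 - 96*d) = (d - 2)*(d + 2)*(d^4 + 5*d^3 - 8*d^2 - 48*d) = (d - 2)*(d + 2)*(d + 4)*(d^3 + d^2 - 12*d) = (d - 2)*(d + 2)*(d + 4)^2*(d^2 - 3*d) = (d - 3)*(d - 2)*(d + 2)*(d + 4)^2*(d)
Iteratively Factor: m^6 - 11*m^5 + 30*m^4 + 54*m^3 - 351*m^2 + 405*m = (m - 3)*(m^5 - 8*m^4 + 6*m^3 + 72*m^2 - 135*m) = (m - 3)^2*(m^4 - 5*m^3 - 9*m^2 + 45*m) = (m - 3)^3*(m^3 - 2*m^2 - 15*m) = (m - 3)^3*(m + 3)*(m^2 - 5*m) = m*(m - 3)^3*(m + 3)*(m - 5)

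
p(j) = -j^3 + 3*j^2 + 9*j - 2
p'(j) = -3*j^2 + 6*j + 9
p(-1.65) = -4.19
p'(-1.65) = -9.07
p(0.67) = 5.08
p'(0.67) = 11.67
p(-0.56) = -5.92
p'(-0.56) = 4.70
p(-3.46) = 44.20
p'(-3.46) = -47.67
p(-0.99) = -7.00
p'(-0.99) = 0.12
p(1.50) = 14.88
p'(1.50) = 11.25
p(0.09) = -1.17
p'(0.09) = 9.52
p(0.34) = 1.37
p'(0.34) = 10.69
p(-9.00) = 889.00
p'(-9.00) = -288.00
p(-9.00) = 889.00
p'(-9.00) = -288.00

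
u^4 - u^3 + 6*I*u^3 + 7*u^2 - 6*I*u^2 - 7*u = u*(u + 7*I)*(-I*u + I)*(I*u + 1)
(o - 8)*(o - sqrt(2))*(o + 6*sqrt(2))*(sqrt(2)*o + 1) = sqrt(2)*o^4 - 8*sqrt(2)*o^3 + 11*o^3 - 88*o^2 - 7*sqrt(2)*o^2 - 12*o + 56*sqrt(2)*o + 96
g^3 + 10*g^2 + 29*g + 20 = (g + 1)*(g + 4)*(g + 5)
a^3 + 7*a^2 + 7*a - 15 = (a - 1)*(a + 3)*(a + 5)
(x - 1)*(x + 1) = x^2 - 1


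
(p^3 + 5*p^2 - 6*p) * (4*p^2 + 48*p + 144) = 4*p^5 + 68*p^4 + 360*p^3 + 432*p^2 - 864*p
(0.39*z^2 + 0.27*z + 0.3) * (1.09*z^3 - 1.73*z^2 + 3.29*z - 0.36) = 0.4251*z^5 - 0.3804*z^4 + 1.143*z^3 + 0.2289*z^2 + 0.8898*z - 0.108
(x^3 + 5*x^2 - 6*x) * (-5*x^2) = -5*x^5 - 25*x^4 + 30*x^3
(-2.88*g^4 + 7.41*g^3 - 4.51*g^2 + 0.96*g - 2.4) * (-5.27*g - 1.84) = 15.1776*g^5 - 33.7515*g^4 + 10.1333*g^3 + 3.2392*g^2 + 10.8816*g + 4.416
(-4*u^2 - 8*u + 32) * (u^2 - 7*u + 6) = -4*u^4 + 20*u^3 + 64*u^2 - 272*u + 192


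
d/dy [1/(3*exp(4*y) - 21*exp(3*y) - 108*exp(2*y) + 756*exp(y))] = (-4*exp(3*y) + 21*exp(2*y) + 72*exp(y) - 252)*exp(-y)/(3*(exp(3*y) - 7*exp(2*y) - 36*exp(y) + 252)^2)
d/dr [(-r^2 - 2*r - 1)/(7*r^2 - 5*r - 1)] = (19*r^2 + 16*r - 3)/(49*r^4 - 70*r^3 + 11*r^2 + 10*r + 1)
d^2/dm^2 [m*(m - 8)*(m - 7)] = 6*m - 30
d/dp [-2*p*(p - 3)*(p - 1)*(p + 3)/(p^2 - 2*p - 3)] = 2*(-2*p^3 - 5*p^2 - 4*p + 3)/(p^2 + 2*p + 1)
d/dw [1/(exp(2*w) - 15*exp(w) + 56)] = (15 - 2*exp(w))*exp(w)/(exp(2*w) - 15*exp(w) + 56)^2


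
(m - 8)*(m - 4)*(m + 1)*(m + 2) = m^4 - 9*m^3 - 2*m^2 + 72*m + 64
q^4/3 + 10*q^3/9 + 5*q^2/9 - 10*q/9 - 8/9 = (q/3 + 1/3)*(q - 1)*(q + 4/3)*(q + 2)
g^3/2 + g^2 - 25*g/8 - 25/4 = (g/2 + 1)*(g - 5/2)*(g + 5/2)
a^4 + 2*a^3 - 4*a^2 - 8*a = a*(a - 2)*(a + 2)^2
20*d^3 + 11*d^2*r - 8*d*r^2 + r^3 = (-5*d + r)*(-4*d + r)*(d + r)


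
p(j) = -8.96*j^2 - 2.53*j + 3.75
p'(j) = -17.92*j - 2.53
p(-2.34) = -39.39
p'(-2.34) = 39.40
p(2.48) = -57.63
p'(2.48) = -46.97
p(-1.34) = -8.95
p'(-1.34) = 21.48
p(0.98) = -7.33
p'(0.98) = -20.09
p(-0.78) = 0.27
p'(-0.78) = 11.45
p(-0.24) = 3.84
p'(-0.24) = 1.77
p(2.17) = -43.93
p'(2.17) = -41.42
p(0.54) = -0.23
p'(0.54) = -12.21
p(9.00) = -744.78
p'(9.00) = -163.81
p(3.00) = -84.48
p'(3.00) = -56.29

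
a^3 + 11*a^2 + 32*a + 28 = (a + 2)^2*(a + 7)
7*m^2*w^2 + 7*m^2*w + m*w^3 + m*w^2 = w*(7*m + w)*(m*w + m)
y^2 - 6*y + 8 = (y - 4)*(y - 2)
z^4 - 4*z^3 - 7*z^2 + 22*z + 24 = (z - 4)*(z - 3)*(z + 1)*(z + 2)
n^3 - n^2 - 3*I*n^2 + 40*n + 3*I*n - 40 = (n - 1)*(n - 8*I)*(n + 5*I)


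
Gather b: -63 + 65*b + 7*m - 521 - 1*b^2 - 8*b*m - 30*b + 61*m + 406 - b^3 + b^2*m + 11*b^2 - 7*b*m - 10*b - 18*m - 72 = -b^3 + b^2*(m + 10) + b*(25 - 15*m) + 50*m - 250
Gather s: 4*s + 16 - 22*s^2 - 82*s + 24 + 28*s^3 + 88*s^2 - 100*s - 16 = 28*s^3 + 66*s^2 - 178*s + 24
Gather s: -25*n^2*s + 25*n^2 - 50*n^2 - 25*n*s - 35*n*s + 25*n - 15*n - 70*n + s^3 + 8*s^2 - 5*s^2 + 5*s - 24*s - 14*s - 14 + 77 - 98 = -25*n^2 - 60*n + s^3 + 3*s^2 + s*(-25*n^2 - 60*n - 33) - 35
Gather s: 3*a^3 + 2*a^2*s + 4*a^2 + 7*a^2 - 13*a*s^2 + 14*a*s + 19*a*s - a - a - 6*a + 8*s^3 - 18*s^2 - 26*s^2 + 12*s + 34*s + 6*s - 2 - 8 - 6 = 3*a^3 + 11*a^2 - 8*a + 8*s^3 + s^2*(-13*a - 44) + s*(2*a^2 + 33*a + 52) - 16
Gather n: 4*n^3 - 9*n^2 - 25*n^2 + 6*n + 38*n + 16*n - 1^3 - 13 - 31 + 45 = 4*n^3 - 34*n^2 + 60*n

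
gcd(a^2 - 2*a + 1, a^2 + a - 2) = a - 1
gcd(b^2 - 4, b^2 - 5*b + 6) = b - 2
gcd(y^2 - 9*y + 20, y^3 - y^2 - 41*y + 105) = y - 5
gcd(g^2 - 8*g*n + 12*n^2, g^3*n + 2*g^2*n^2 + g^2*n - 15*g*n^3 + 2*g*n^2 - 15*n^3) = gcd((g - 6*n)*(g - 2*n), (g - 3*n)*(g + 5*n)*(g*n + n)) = 1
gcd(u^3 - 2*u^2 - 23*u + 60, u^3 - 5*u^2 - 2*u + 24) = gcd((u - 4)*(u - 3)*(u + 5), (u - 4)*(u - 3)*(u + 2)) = u^2 - 7*u + 12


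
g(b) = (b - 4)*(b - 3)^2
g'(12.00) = 225.00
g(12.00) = 648.00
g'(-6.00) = 261.00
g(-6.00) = -810.00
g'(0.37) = 26.01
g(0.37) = -25.11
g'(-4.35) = 176.77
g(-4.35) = -451.09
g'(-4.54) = 185.63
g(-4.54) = -485.51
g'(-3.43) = 136.89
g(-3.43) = -307.19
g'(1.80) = 6.72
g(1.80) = -3.17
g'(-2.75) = 110.69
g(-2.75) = -223.17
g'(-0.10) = 35.03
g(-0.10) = -39.40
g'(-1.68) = 75.07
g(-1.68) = -124.41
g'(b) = (b - 4)*(2*b - 6) + (b - 3)^2 = (b - 3)*(3*b - 11)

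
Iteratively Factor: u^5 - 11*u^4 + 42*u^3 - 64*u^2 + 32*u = (u - 1)*(u^4 - 10*u^3 + 32*u^2 - 32*u) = (u - 4)*(u - 1)*(u^3 - 6*u^2 + 8*u) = u*(u - 4)*(u - 1)*(u^2 - 6*u + 8) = u*(u - 4)*(u - 2)*(u - 1)*(u - 4)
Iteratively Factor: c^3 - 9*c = (c + 3)*(c^2 - 3*c) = (c - 3)*(c + 3)*(c)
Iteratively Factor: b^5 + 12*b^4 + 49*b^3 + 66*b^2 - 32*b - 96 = (b + 2)*(b^4 + 10*b^3 + 29*b^2 + 8*b - 48) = (b + 2)*(b + 4)*(b^3 + 6*b^2 + 5*b - 12) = (b + 2)*(b + 4)^2*(b^2 + 2*b - 3) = (b - 1)*(b + 2)*(b + 4)^2*(b + 3)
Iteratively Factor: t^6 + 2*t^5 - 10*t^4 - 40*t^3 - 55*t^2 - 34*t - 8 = (t + 1)*(t^5 + t^4 - 11*t^3 - 29*t^2 - 26*t - 8) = (t + 1)^2*(t^4 - 11*t^2 - 18*t - 8) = (t + 1)^2*(t + 2)*(t^3 - 2*t^2 - 7*t - 4) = (t - 4)*(t + 1)^2*(t + 2)*(t^2 + 2*t + 1) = (t - 4)*(t + 1)^3*(t + 2)*(t + 1)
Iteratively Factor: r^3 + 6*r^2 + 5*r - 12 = (r - 1)*(r^2 + 7*r + 12) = (r - 1)*(r + 3)*(r + 4)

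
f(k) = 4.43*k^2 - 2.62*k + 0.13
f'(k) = 8.86*k - 2.62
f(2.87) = 29.10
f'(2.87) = 22.81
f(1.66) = 7.99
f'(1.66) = 12.09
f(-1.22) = 9.92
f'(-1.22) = -13.43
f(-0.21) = 0.88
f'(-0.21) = -4.48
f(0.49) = -0.09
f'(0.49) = 1.72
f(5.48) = 118.81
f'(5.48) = 45.93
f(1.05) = 2.26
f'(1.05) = 6.68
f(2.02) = 12.91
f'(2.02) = 15.28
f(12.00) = 606.61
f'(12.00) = 103.70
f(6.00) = 143.89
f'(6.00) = 50.54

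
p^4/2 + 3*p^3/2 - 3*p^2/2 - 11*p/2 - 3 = (p/2 + 1/2)*(p - 2)*(p + 1)*(p + 3)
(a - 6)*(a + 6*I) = a^2 - 6*a + 6*I*a - 36*I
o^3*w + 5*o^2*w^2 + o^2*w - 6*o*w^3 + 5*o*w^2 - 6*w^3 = (o - w)*(o + 6*w)*(o*w + w)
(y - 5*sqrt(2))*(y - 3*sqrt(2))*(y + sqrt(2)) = y^3 - 7*sqrt(2)*y^2 + 14*y + 30*sqrt(2)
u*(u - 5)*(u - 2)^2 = u^4 - 9*u^3 + 24*u^2 - 20*u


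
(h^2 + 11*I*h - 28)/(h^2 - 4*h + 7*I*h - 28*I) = (h + 4*I)/(h - 4)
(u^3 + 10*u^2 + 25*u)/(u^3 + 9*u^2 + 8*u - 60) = u*(u + 5)/(u^2 + 4*u - 12)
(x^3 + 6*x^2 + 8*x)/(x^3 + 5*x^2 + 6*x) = (x + 4)/(x + 3)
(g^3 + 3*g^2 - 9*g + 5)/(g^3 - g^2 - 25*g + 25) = (g - 1)/(g - 5)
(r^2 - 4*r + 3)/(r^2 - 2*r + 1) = (r - 3)/(r - 1)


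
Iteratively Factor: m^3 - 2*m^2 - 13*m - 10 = (m - 5)*(m^2 + 3*m + 2) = (m - 5)*(m + 2)*(m + 1)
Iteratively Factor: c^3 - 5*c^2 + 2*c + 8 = (c - 4)*(c^2 - c - 2) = (c - 4)*(c + 1)*(c - 2)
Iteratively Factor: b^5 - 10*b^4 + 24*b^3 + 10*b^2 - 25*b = (b - 5)*(b^4 - 5*b^3 - b^2 + 5*b) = (b - 5)^2*(b^3 - b) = b*(b - 5)^2*(b^2 - 1) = b*(b - 5)^2*(b + 1)*(b - 1)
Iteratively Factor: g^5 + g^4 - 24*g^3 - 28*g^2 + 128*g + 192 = (g - 4)*(g^4 + 5*g^3 - 4*g^2 - 44*g - 48) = (g - 4)*(g + 2)*(g^3 + 3*g^2 - 10*g - 24) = (g - 4)*(g - 3)*(g + 2)*(g^2 + 6*g + 8) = (g - 4)*(g - 3)*(g + 2)^2*(g + 4)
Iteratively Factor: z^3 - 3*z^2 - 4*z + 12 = (z + 2)*(z^2 - 5*z + 6) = (z - 2)*(z + 2)*(z - 3)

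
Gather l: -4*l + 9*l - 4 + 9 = 5*l + 5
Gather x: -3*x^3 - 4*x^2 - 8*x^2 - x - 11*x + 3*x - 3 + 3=-3*x^3 - 12*x^2 - 9*x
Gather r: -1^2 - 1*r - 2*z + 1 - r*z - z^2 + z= r*(-z - 1) - z^2 - z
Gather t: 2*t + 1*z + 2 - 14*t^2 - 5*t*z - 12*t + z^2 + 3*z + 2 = -14*t^2 + t*(-5*z - 10) + z^2 + 4*z + 4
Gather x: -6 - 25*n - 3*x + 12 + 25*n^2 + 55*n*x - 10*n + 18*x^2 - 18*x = 25*n^2 - 35*n + 18*x^2 + x*(55*n - 21) + 6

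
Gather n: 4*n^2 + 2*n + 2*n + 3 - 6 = 4*n^2 + 4*n - 3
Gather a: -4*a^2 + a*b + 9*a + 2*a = -4*a^2 + a*(b + 11)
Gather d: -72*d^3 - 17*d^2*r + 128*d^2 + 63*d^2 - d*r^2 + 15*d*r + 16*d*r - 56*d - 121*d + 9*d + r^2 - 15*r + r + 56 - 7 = -72*d^3 + d^2*(191 - 17*r) + d*(-r^2 + 31*r - 168) + r^2 - 14*r + 49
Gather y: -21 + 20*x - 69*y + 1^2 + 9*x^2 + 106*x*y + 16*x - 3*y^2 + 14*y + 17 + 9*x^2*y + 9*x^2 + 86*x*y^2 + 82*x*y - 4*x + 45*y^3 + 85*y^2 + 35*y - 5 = 18*x^2 + 32*x + 45*y^3 + y^2*(86*x + 82) + y*(9*x^2 + 188*x - 20) - 8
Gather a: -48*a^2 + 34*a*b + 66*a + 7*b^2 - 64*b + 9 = -48*a^2 + a*(34*b + 66) + 7*b^2 - 64*b + 9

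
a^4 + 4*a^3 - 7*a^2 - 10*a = a*(a - 2)*(a + 1)*(a + 5)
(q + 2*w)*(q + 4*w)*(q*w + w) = q^3*w + 6*q^2*w^2 + q^2*w + 8*q*w^3 + 6*q*w^2 + 8*w^3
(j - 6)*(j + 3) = j^2 - 3*j - 18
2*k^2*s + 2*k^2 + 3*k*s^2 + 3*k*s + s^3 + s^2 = (k + s)*(2*k + s)*(s + 1)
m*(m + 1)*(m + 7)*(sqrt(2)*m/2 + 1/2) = sqrt(2)*m^4/2 + m^3/2 + 4*sqrt(2)*m^3 + 4*m^2 + 7*sqrt(2)*m^2/2 + 7*m/2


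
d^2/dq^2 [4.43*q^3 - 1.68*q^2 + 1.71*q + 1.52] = 26.58*q - 3.36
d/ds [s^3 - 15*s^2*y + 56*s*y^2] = 3*s^2 - 30*s*y + 56*y^2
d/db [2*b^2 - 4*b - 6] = 4*b - 4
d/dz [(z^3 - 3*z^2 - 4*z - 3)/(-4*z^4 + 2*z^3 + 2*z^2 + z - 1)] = (4*z^6 - 24*z^5 - 40*z^4 - 30*z^3 + 20*z^2 + 18*z + 7)/(16*z^8 - 16*z^7 - 12*z^6 + 16*z^4 - 3*z^2 - 2*z + 1)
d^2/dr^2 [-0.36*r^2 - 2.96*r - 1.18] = -0.720000000000000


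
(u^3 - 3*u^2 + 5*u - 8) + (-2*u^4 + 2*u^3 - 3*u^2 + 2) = -2*u^4 + 3*u^3 - 6*u^2 + 5*u - 6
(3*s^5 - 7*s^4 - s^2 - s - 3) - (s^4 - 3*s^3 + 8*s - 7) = 3*s^5 - 8*s^4 + 3*s^3 - s^2 - 9*s + 4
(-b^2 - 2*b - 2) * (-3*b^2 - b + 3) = 3*b^4 + 7*b^3 + 5*b^2 - 4*b - 6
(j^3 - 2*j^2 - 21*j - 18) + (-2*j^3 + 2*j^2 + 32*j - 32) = -j^3 + 11*j - 50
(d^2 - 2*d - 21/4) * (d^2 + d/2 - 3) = d^4 - 3*d^3/2 - 37*d^2/4 + 27*d/8 + 63/4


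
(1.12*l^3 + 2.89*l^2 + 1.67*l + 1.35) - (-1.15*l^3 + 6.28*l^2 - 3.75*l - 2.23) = 2.27*l^3 - 3.39*l^2 + 5.42*l + 3.58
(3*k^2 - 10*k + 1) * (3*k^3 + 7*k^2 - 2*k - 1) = 9*k^5 - 9*k^4 - 73*k^3 + 24*k^2 + 8*k - 1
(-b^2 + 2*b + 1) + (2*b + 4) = -b^2 + 4*b + 5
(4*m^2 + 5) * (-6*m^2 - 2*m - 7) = -24*m^4 - 8*m^3 - 58*m^2 - 10*m - 35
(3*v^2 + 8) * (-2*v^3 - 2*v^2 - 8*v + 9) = -6*v^5 - 6*v^4 - 40*v^3 + 11*v^2 - 64*v + 72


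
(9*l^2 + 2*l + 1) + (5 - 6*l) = 9*l^2 - 4*l + 6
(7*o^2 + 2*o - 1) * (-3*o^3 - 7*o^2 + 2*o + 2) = -21*o^5 - 55*o^4 + 3*o^3 + 25*o^2 + 2*o - 2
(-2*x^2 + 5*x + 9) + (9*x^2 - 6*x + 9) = 7*x^2 - x + 18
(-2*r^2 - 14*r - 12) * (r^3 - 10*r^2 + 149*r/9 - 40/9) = -2*r^5 + 6*r^4 + 854*r^3/9 - 926*r^2/9 - 1228*r/9 + 160/3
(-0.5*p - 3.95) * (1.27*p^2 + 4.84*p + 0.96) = -0.635*p^3 - 7.4365*p^2 - 19.598*p - 3.792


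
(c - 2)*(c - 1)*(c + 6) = c^3 + 3*c^2 - 16*c + 12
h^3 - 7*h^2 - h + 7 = (h - 7)*(h - 1)*(h + 1)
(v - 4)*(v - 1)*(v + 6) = v^3 + v^2 - 26*v + 24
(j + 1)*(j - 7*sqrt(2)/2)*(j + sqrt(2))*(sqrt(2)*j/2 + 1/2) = sqrt(2)*j^4/2 - 2*j^3 + sqrt(2)*j^3/2 - 19*sqrt(2)*j^2/4 - 2*j^2 - 19*sqrt(2)*j/4 - 7*j/2 - 7/2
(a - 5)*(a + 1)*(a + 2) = a^3 - 2*a^2 - 13*a - 10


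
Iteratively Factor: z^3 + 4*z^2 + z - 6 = (z + 3)*(z^2 + z - 2) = (z - 1)*(z + 3)*(z + 2)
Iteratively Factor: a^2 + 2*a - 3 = (a + 3)*(a - 1)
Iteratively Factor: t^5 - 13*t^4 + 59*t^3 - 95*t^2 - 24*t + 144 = (t - 3)*(t^4 - 10*t^3 + 29*t^2 - 8*t - 48) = (t - 4)*(t - 3)*(t^3 - 6*t^2 + 5*t + 12) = (t - 4)*(t - 3)^2*(t^2 - 3*t - 4) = (t - 4)^2*(t - 3)^2*(t + 1)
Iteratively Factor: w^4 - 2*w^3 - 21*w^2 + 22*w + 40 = (w - 2)*(w^3 - 21*w - 20) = (w - 2)*(w + 4)*(w^2 - 4*w - 5) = (w - 2)*(w + 1)*(w + 4)*(w - 5)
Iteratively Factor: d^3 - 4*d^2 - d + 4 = (d + 1)*(d^2 - 5*d + 4) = (d - 4)*(d + 1)*(d - 1)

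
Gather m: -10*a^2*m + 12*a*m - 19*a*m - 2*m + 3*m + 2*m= m*(-10*a^2 - 7*a + 3)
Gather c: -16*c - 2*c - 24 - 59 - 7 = -18*c - 90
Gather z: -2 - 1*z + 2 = -z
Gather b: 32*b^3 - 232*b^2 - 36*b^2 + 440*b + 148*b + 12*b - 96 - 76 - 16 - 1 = 32*b^3 - 268*b^2 + 600*b - 189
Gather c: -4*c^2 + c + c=-4*c^2 + 2*c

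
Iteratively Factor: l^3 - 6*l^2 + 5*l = (l)*(l^2 - 6*l + 5) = l*(l - 5)*(l - 1)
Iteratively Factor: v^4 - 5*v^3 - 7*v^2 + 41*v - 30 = (v + 3)*(v^3 - 8*v^2 + 17*v - 10) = (v - 1)*(v + 3)*(v^2 - 7*v + 10) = (v - 5)*(v - 1)*(v + 3)*(v - 2)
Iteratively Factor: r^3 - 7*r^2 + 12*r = (r)*(r^2 - 7*r + 12) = r*(r - 4)*(r - 3)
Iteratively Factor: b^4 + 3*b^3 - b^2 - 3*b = (b - 1)*(b^3 + 4*b^2 + 3*b) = (b - 1)*(b + 1)*(b^2 + 3*b) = (b - 1)*(b + 1)*(b + 3)*(b)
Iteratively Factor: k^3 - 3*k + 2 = (k + 2)*(k^2 - 2*k + 1) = (k - 1)*(k + 2)*(k - 1)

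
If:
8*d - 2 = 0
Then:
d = 1/4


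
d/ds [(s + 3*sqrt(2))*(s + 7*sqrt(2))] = 2*s + 10*sqrt(2)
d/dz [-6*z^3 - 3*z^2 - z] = -18*z^2 - 6*z - 1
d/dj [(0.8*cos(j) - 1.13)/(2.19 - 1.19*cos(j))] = -0.4073*sin(j)/(1.19*cos(j) - 2.19)^2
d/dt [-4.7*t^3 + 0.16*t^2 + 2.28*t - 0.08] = -14.1*t^2 + 0.32*t + 2.28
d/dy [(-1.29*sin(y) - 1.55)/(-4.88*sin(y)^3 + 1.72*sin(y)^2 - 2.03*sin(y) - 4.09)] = (-12.5904*sin(y)^3 - 20.4732*sin(y)^2 + 5.332*sin(y) + 2.1296)*cos(y)/(23.8144*sin(y)^6 - 16.7872*sin(y)^5 + 22.7712*sin(y)^4 + 32.9352*sin(y)^3 - 9.9487*sin(y)^2 + 16.6054*sin(y) + 16.7281)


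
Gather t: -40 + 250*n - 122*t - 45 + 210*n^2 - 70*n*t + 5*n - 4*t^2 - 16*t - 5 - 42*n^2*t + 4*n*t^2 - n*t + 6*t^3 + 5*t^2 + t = 210*n^2 + 255*n + 6*t^3 + t^2*(4*n + 1) + t*(-42*n^2 - 71*n - 137) - 90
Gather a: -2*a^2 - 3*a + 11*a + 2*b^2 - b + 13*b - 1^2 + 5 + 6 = -2*a^2 + 8*a + 2*b^2 + 12*b + 10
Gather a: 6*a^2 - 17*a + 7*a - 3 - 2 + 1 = 6*a^2 - 10*a - 4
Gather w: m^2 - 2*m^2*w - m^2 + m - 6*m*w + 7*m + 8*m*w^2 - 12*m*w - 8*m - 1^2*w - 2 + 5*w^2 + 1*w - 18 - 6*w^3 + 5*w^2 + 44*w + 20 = -6*w^3 + w^2*(8*m + 10) + w*(-2*m^2 - 18*m + 44)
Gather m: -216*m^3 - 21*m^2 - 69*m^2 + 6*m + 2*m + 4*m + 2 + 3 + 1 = -216*m^3 - 90*m^2 + 12*m + 6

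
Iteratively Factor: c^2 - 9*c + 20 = (c - 5)*(c - 4)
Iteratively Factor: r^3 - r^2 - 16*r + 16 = (r - 4)*(r^2 + 3*r - 4) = (r - 4)*(r + 4)*(r - 1)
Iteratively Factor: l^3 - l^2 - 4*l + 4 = (l - 2)*(l^2 + l - 2) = (l - 2)*(l + 2)*(l - 1)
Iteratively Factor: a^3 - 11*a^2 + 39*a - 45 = (a - 5)*(a^2 - 6*a + 9) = (a - 5)*(a - 3)*(a - 3)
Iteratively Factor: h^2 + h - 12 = (h + 4)*(h - 3)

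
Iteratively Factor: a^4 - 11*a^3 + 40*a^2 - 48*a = (a - 4)*(a^3 - 7*a^2 + 12*a) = (a - 4)^2*(a^2 - 3*a) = a*(a - 4)^2*(a - 3)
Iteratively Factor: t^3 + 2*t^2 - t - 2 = (t - 1)*(t^2 + 3*t + 2) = (t - 1)*(t + 2)*(t + 1)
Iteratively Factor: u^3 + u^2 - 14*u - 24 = (u + 3)*(u^2 - 2*u - 8) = (u - 4)*(u + 3)*(u + 2)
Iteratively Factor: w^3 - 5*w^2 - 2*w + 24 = (w + 2)*(w^2 - 7*w + 12) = (w - 4)*(w + 2)*(w - 3)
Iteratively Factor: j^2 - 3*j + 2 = (j - 1)*(j - 2)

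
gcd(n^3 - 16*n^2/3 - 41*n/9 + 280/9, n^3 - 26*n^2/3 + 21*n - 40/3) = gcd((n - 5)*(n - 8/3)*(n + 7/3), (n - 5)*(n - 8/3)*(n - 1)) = n^2 - 23*n/3 + 40/3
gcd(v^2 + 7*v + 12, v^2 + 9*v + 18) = v + 3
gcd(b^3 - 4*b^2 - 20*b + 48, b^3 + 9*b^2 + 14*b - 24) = b + 4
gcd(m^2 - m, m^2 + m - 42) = 1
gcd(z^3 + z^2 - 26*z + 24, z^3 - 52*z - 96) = z + 6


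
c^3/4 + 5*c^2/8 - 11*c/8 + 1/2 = (c/4 + 1)*(c - 1)*(c - 1/2)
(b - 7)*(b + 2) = b^2 - 5*b - 14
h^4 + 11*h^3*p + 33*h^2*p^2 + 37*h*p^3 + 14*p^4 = (h + p)^2*(h + 2*p)*(h + 7*p)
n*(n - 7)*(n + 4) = n^3 - 3*n^2 - 28*n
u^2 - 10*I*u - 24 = (u - 6*I)*(u - 4*I)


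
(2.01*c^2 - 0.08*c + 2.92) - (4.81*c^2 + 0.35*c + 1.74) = -2.8*c^2 - 0.43*c + 1.18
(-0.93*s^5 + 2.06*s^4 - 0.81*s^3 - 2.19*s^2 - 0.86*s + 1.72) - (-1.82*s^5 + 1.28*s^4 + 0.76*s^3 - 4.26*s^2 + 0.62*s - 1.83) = 0.89*s^5 + 0.78*s^4 - 1.57*s^3 + 2.07*s^2 - 1.48*s + 3.55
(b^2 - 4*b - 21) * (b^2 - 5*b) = b^4 - 9*b^3 - b^2 + 105*b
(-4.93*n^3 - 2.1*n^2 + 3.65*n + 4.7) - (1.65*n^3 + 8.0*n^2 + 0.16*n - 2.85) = -6.58*n^3 - 10.1*n^2 + 3.49*n + 7.55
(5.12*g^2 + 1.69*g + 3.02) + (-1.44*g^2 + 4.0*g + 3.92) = 3.68*g^2 + 5.69*g + 6.94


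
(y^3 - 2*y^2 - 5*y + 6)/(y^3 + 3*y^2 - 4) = (y - 3)/(y + 2)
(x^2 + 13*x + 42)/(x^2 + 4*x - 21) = (x + 6)/(x - 3)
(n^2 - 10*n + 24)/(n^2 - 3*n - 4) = (n - 6)/(n + 1)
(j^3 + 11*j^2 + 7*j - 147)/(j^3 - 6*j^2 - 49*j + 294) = (j^2 + 4*j - 21)/(j^2 - 13*j + 42)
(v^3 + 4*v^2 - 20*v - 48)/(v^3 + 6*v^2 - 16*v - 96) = (v + 2)/(v + 4)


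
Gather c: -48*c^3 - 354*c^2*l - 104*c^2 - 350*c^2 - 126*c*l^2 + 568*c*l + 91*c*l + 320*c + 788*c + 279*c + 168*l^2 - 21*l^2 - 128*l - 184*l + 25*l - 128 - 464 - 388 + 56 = -48*c^3 + c^2*(-354*l - 454) + c*(-126*l^2 + 659*l + 1387) + 147*l^2 - 287*l - 924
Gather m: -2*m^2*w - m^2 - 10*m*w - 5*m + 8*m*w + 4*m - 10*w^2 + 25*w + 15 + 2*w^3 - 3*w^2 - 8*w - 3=m^2*(-2*w - 1) + m*(-2*w - 1) + 2*w^3 - 13*w^2 + 17*w + 12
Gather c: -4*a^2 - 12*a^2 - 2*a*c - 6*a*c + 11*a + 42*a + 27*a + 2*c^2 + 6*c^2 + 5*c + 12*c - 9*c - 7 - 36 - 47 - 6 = -16*a^2 + 80*a + 8*c^2 + c*(8 - 8*a) - 96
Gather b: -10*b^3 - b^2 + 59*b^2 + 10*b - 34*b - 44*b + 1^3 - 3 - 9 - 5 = -10*b^3 + 58*b^2 - 68*b - 16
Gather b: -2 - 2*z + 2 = -2*z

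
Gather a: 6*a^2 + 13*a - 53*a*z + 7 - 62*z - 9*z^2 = 6*a^2 + a*(13 - 53*z) - 9*z^2 - 62*z + 7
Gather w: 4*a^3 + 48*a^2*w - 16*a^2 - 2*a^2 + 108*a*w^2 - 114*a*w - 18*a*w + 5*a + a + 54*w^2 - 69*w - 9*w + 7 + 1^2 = 4*a^3 - 18*a^2 + 6*a + w^2*(108*a + 54) + w*(48*a^2 - 132*a - 78) + 8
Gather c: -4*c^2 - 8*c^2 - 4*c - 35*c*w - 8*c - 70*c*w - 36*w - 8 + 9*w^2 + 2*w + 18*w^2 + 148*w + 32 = -12*c^2 + c*(-105*w - 12) + 27*w^2 + 114*w + 24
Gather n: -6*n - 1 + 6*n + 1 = 0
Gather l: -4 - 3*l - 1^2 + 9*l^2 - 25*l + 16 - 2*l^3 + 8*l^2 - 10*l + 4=-2*l^3 + 17*l^2 - 38*l + 15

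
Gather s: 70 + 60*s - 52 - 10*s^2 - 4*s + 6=-10*s^2 + 56*s + 24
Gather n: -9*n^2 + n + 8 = -9*n^2 + n + 8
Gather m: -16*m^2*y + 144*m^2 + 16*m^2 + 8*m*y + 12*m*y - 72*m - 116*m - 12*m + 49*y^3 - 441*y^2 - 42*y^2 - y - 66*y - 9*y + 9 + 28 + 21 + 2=m^2*(160 - 16*y) + m*(20*y - 200) + 49*y^3 - 483*y^2 - 76*y + 60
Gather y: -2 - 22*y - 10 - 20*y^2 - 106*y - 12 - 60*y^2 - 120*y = -80*y^2 - 248*y - 24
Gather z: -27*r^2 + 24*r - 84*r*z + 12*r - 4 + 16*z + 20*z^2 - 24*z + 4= -27*r^2 + 36*r + 20*z^2 + z*(-84*r - 8)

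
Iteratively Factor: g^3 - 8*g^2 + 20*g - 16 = (g - 2)*(g^2 - 6*g + 8) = (g - 4)*(g - 2)*(g - 2)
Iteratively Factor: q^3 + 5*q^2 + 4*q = (q)*(q^2 + 5*q + 4) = q*(q + 4)*(q + 1)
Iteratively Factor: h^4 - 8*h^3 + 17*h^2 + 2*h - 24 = (h + 1)*(h^3 - 9*h^2 + 26*h - 24) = (h - 4)*(h + 1)*(h^2 - 5*h + 6) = (h - 4)*(h - 3)*(h + 1)*(h - 2)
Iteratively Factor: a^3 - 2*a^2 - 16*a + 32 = (a + 4)*(a^2 - 6*a + 8) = (a - 2)*(a + 4)*(a - 4)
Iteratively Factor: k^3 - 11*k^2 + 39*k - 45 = (k - 3)*(k^2 - 8*k + 15) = (k - 5)*(k - 3)*(k - 3)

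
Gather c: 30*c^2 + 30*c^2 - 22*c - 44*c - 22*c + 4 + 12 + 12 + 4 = 60*c^2 - 88*c + 32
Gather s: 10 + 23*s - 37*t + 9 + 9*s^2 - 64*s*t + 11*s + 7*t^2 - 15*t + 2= 9*s^2 + s*(34 - 64*t) + 7*t^2 - 52*t + 21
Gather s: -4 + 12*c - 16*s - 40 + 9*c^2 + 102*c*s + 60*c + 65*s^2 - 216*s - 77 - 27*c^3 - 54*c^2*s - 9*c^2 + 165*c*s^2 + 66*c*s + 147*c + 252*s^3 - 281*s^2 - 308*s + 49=-27*c^3 + 219*c + 252*s^3 + s^2*(165*c - 216) + s*(-54*c^2 + 168*c - 540) - 72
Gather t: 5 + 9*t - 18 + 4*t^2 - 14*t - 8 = 4*t^2 - 5*t - 21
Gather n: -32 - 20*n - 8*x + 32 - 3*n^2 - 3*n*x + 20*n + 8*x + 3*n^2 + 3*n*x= 0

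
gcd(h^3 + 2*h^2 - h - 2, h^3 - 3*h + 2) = h^2 + h - 2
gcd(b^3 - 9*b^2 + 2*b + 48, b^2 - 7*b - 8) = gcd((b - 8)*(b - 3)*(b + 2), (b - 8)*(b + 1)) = b - 8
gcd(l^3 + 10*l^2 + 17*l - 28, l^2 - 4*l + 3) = l - 1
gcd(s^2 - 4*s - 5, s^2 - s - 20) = s - 5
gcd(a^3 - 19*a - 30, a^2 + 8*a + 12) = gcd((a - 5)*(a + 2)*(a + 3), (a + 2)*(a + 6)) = a + 2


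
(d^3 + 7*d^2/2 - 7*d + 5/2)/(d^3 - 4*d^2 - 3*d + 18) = (2*d^3 + 7*d^2 - 14*d + 5)/(2*(d^3 - 4*d^2 - 3*d + 18))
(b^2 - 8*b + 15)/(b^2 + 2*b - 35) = (b - 3)/(b + 7)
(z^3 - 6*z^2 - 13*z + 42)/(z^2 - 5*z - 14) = (z^2 + z - 6)/(z + 2)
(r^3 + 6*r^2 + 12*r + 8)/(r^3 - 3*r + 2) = (r^2 + 4*r + 4)/(r^2 - 2*r + 1)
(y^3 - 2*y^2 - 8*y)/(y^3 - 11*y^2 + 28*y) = (y + 2)/(y - 7)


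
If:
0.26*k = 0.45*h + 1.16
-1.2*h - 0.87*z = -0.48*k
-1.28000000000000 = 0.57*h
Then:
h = -2.25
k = 0.57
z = 3.41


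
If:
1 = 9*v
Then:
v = 1/9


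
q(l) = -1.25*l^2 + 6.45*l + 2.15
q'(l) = 6.45 - 2.5*l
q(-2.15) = -17.50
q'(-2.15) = 11.82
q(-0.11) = 1.43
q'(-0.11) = 6.72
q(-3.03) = -28.87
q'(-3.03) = 14.02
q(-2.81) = -25.84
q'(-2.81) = 13.48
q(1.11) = 7.77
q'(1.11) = 3.68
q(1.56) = 9.17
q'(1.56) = 2.55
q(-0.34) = -0.19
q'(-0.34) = 7.30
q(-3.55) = -36.50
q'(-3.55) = 15.32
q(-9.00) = -157.15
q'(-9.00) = 28.95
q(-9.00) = -157.15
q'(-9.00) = 28.95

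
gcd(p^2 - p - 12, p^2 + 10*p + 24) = 1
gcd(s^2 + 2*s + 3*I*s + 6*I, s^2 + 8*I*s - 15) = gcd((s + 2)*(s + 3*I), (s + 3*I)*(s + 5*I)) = s + 3*I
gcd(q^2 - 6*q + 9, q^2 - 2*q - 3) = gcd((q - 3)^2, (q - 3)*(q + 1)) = q - 3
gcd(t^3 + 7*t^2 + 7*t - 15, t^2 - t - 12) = t + 3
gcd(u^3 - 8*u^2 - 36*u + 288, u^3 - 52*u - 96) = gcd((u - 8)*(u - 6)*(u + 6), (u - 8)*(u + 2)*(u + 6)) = u^2 - 2*u - 48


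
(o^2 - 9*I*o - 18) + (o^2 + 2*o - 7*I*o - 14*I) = 2*o^2 + 2*o - 16*I*o - 18 - 14*I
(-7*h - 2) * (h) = -7*h^2 - 2*h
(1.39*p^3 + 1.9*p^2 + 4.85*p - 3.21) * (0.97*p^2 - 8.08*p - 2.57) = 1.3483*p^5 - 9.3882*p^4 - 14.2198*p^3 - 47.1847*p^2 + 13.4723*p + 8.2497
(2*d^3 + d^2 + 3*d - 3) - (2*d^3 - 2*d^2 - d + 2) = 3*d^2 + 4*d - 5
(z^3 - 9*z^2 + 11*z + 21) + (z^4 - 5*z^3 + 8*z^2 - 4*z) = z^4 - 4*z^3 - z^2 + 7*z + 21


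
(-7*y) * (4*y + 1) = -28*y^2 - 7*y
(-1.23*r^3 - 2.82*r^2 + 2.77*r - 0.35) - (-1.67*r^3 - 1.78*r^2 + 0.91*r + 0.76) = 0.44*r^3 - 1.04*r^2 + 1.86*r - 1.11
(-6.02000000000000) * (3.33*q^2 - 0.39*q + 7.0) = -20.0466*q^2 + 2.3478*q - 42.14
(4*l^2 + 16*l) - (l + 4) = 4*l^2 + 15*l - 4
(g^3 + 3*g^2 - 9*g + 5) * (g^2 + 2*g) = g^5 + 5*g^4 - 3*g^3 - 13*g^2 + 10*g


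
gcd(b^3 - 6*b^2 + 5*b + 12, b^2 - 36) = 1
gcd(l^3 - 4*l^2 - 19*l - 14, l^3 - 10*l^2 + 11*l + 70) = l^2 - 5*l - 14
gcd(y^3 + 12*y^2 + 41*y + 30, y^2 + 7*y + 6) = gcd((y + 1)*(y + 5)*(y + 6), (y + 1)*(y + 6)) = y^2 + 7*y + 6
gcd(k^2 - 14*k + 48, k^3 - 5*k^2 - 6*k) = k - 6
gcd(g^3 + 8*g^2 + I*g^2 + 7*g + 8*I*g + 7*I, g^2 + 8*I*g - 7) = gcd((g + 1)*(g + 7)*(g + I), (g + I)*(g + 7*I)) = g + I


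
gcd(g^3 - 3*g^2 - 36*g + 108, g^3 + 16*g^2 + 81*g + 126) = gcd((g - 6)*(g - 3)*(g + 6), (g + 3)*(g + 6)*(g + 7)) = g + 6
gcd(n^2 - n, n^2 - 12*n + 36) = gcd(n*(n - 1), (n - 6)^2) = 1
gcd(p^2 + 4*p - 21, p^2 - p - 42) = 1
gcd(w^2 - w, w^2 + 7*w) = w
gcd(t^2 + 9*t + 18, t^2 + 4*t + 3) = t + 3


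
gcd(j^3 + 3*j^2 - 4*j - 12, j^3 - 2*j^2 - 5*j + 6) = j + 2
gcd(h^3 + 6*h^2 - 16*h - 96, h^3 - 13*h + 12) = h + 4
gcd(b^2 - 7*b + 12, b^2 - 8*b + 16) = b - 4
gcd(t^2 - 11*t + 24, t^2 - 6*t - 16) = t - 8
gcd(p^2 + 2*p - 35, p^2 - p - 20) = p - 5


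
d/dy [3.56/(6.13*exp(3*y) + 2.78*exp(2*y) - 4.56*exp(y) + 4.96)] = (-65.4684*exp(2*y) - 19.7936*exp(y) + 16.2336)*exp(y)/(6.13*exp(3*y) + 2.78*exp(2*y) - 4.56*exp(y) + 4.96)^2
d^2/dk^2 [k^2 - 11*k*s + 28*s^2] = 2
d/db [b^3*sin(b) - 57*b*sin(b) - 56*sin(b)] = b^3*cos(b) + 3*b^2*sin(b) - 57*b*cos(b) - 57*sin(b) - 56*cos(b)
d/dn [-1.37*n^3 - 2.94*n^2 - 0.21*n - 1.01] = -4.11*n^2 - 5.88*n - 0.21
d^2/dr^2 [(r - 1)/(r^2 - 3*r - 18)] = 2*((4 - 3*r)*(-r^2 + 3*r + 18) - (r - 1)*(2*r - 3)^2)/(-r^2 + 3*r + 18)^3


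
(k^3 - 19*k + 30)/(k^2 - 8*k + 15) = (k^2 + 3*k - 10)/(k - 5)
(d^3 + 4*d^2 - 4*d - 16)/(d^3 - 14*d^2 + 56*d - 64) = (d^2 + 6*d + 8)/(d^2 - 12*d + 32)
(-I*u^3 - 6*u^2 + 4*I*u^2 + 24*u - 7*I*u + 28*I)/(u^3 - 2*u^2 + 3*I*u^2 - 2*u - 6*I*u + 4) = (-I*u^2 + u*(-7 + 4*I) + 28)/(u^2 + 2*u*(-1 + I) - 4*I)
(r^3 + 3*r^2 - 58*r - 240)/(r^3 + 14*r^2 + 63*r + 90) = (r - 8)/(r + 3)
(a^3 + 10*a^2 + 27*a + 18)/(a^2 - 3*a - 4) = (a^2 + 9*a + 18)/(a - 4)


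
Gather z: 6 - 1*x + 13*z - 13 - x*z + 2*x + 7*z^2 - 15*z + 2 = x + 7*z^2 + z*(-x - 2) - 5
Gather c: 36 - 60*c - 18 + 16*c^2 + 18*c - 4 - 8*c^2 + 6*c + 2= 8*c^2 - 36*c + 16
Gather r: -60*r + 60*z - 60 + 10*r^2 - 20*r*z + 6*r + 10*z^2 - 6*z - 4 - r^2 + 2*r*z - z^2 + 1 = 9*r^2 + r*(-18*z - 54) + 9*z^2 + 54*z - 63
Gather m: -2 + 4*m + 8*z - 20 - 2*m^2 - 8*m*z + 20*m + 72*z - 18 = -2*m^2 + m*(24 - 8*z) + 80*z - 40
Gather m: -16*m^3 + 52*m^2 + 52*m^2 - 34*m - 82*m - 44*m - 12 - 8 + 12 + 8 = -16*m^3 + 104*m^2 - 160*m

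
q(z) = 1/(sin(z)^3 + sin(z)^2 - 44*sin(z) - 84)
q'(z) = (-3*sin(z)^2*cos(z) - 2*sin(z)*cos(z) + 44*cos(z))/(sin(z)^3 + sin(z)^2 - 44*sin(z) - 84)^2 = (-3*sin(z)^2 - 2*sin(z) + 44)*cos(z)/(sin(z)^3 + sin(z)^2 - 44*sin(z) - 84)^2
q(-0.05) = -0.01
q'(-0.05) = 0.01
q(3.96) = -0.02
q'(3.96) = -0.01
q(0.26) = -0.01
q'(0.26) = 0.00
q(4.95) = -0.02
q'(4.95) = 0.01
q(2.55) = -0.01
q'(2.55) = -0.00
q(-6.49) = -0.01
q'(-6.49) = 0.01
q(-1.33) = -0.02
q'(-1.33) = 0.01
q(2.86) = -0.01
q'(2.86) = -0.00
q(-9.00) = -0.02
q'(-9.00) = -0.00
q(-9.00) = -0.02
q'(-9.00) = -0.00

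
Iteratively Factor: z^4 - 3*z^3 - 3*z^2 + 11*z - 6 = (z - 3)*(z^3 - 3*z + 2) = (z - 3)*(z + 2)*(z^2 - 2*z + 1) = (z - 3)*(z - 1)*(z + 2)*(z - 1)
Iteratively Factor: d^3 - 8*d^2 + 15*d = (d)*(d^2 - 8*d + 15) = d*(d - 5)*(d - 3)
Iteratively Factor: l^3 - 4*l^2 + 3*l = (l - 1)*(l^2 - 3*l) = (l - 3)*(l - 1)*(l)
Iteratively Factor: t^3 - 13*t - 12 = (t + 3)*(t^2 - 3*t - 4) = (t + 1)*(t + 3)*(t - 4)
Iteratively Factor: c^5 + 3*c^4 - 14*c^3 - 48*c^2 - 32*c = (c - 4)*(c^4 + 7*c^3 + 14*c^2 + 8*c) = (c - 4)*(c + 4)*(c^3 + 3*c^2 + 2*c) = (c - 4)*(c + 1)*(c + 4)*(c^2 + 2*c) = (c - 4)*(c + 1)*(c + 2)*(c + 4)*(c)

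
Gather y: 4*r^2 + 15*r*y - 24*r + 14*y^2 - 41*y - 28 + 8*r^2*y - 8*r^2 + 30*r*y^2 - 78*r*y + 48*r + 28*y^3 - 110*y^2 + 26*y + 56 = -4*r^2 + 24*r + 28*y^3 + y^2*(30*r - 96) + y*(8*r^2 - 63*r - 15) + 28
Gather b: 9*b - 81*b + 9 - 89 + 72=-72*b - 8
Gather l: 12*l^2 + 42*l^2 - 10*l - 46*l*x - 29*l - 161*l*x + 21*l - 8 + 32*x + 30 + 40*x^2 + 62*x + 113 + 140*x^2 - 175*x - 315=54*l^2 + l*(-207*x - 18) + 180*x^2 - 81*x - 180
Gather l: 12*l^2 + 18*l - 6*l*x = 12*l^2 + l*(18 - 6*x)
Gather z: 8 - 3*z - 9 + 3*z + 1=0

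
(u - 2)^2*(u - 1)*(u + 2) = u^4 - 3*u^3 - 2*u^2 + 12*u - 8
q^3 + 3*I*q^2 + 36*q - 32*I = (q - 4*I)*(q - I)*(q + 8*I)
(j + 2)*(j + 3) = j^2 + 5*j + 6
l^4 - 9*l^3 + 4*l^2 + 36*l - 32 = (l - 8)*(l - 2)*(l - 1)*(l + 2)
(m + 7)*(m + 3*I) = m^2 + 7*m + 3*I*m + 21*I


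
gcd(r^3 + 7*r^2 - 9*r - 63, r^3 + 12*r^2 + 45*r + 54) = r + 3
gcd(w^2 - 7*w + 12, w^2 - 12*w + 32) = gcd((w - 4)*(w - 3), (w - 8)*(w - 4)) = w - 4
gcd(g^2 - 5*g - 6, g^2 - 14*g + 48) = g - 6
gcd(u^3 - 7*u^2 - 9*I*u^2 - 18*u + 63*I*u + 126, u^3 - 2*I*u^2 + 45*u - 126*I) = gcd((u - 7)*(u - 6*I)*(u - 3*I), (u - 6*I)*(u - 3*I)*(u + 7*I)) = u^2 - 9*I*u - 18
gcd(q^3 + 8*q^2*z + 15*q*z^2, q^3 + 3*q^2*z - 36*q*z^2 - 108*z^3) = q + 3*z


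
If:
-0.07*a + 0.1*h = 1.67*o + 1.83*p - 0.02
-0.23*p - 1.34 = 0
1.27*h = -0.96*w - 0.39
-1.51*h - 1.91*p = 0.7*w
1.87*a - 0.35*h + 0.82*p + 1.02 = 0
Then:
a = 5.67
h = 19.54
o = 7.33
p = -5.83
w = -26.26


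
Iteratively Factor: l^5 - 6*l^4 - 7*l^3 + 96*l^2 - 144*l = (l)*(l^4 - 6*l^3 - 7*l^2 + 96*l - 144) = l*(l - 4)*(l^3 - 2*l^2 - 15*l + 36) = l*(l - 4)*(l - 3)*(l^2 + l - 12) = l*(l - 4)*(l - 3)^2*(l + 4)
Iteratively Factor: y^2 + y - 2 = (y + 2)*(y - 1)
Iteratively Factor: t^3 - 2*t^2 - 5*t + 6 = (t - 3)*(t^2 + t - 2) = (t - 3)*(t + 2)*(t - 1)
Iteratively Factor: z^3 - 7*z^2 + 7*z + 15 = (z - 5)*(z^2 - 2*z - 3) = (z - 5)*(z - 3)*(z + 1)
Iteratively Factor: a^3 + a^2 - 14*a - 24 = (a + 3)*(a^2 - 2*a - 8) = (a + 2)*(a + 3)*(a - 4)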